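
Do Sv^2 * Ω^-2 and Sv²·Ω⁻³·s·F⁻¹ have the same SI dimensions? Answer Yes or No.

Yes

Left side:
  Sv = J/kg (equivalent dose = energy per mass),
      = m²·s⁻².
  So Sv² = m⁴·s⁻⁴.
  Ω = V/A (resistance = voltage per current),
      = kg·m²·s⁻³·A⁻².
  So Ω⁻² = kg⁻²·m⁻⁴·s⁶·A⁴.
  Combining: Sv²·Ω⁻² = (m⁴·s⁻⁴) · (kg⁻²·m⁻⁴·s⁶·A⁴) = kg⁻²·s²·A⁴.
Right side:
  Sv = m²·s⁻².
  So Sv² = m⁴·s⁻⁴.
  Ω = kg·m²·s⁻³·A⁻².
  So Ω⁻³ = kg⁻³·m⁻⁶·s⁹·A⁶.
  F = kg⁻¹·m⁻²·s⁴·A².
  So F⁻¹ = kg·m²·s⁻⁴·A⁻².
  Combining: Sv²·Ω⁻³·s·F⁻¹ = (m⁴·s⁻⁴) · (kg⁻³·m⁻⁶·s⁹·A⁶) · s · (kg·m²·s⁻⁴·A⁻²) = kg⁻²·s²·A⁴.
Both reduce to kg⁻²·s²·A⁴.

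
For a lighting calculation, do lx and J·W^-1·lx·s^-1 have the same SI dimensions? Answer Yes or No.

Yes

Left side:
  lx = m⁻²·cd.
Right side:
  J = kg·m²·s⁻².
  W = kg·m²·s⁻³.
  So W⁻¹ = kg⁻¹·m⁻²·s³.
  lx = m⁻²·cd.
  Combining: J·W⁻¹·lx·s⁻¹ = (kg·m²·s⁻²) · (kg⁻¹·m⁻²·s³) · (m⁻²·cd) · s⁻¹ = m⁻²·cd.
Both reduce to m⁻²·cd.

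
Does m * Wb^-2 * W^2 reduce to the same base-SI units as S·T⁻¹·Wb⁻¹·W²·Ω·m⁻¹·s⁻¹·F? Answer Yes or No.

Left side:
  Wb = kg·m²·s⁻²·A⁻¹.
  So Wb⁻² = kg⁻²·m⁻⁴·s⁴·A².
  W = kg·m²·s⁻³.
  So W² = kg²·m⁴·s⁻⁶.
  Combining: m·Wb⁻²·W² = m · (kg⁻²·m⁻⁴·s⁴·A²) · (kg²·m⁴·s⁻⁶) = m·s⁻²·A².
Right side:
  S = 1/Ω (conductance is reciprocal resistance),
      = kg⁻¹·m⁻²·s³·A².
  T = Wb/m² (flux density = flux per area),
      = kg·s⁻²·A⁻¹.
  So T⁻¹ = kg⁻¹·s²·A.
  Wb = V·s (flux: a volt is a weber per second),
      = kg·m²·s⁻²·A⁻¹.
  So Wb⁻¹ = kg⁻¹·m⁻²·s²·A.
  W = J/s (power = energy per time),
      = kg·m²·s⁻³.
  So W² = kg²·m⁴·s⁻⁶.
  Ω = V/A (resistance = voltage per current),
      = kg·m²·s⁻³·A⁻².
  F = C/V (capacitance = charge per voltage),
      = A·s/(kg·m²·s⁻³·A⁻¹) (substituting C and V),
      = kg⁻¹·m⁻²·s⁴·A².
  Combining: S·T⁻¹·Wb⁻¹·W²·Ω·m⁻¹·s⁻¹·F = (kg⁻¹·m⁻²·s³·A²) · (kg⁻¹·s²·A) · (kg⁻¹·m⁻²·s²·A) · (kg²·m⁴·s⁻⁶) · (kg·m²·s⁻³·A⁻²) · m⁻¹ · s⁻¹ · (kg⁻¹·m⁻²·s⁴·A²) = kg⁻¹·m⁻¹·s·A⁴.
Left is m·s⁻²·A²; right is kg⁻¹·m⁻¹·s·A⁴ — different.

No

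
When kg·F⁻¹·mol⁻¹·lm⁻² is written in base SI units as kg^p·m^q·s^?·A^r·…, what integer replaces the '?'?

-4

F = C/V (capacitance = charge per voltage),
    = A·s/(kg·m²·s⁻³·A⁻¹) (substituting C and V),
    = kg⁻¹·m⁻²·s⁴·A².
So F⁻¹ = kg·m²·s⁻⁴·A⁻².
lm = cd·sr = cd (luminous flux; sr is dimensionless).
So lm⁻² = cd⁻².
Combining: kg·F⁻¹·mol⁻¹·lm⁻² = kg · (kg·m²·s⁻⁴·A⁻²) · mol⁻¹ · cd⁻² = kg²·m²·s⁻⁴·A⁻²·mol⁻¹·cd⁻².
The exponent of s is -4.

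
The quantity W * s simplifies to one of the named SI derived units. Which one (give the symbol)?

W = kg·m²·s⁻³.
Combining: W·s = (kg·m²·s⁻³) · s = kg·m²·s⁻².
kg·m²·s⁻² is the base-SI form of the joule.

J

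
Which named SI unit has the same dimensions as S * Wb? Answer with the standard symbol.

S = kg⁻¹·m⁻²·s³·A².
Wb = kg·m²·s⁻²·A⁻¹.
Combining: S·Wb = (kg⁻¹·m⁻²·s³·A²) · (kg·m²·s⁻²·A⁻¹) = s·A.
s·A is the base-SI form of the coulomb.

C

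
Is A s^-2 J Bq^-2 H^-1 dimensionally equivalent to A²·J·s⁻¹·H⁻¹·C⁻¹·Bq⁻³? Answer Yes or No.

No

Left side:
  J = kg·m²·s⁻².
  Bq = s⁻¹.
  So Bq⁻² = s².
  H = kg·m²·s⁻²·A⁻².
  So H⁻¹ = kg⁻¹·m⁻²·s²·A².
  Combining: A·s⁻²·J·Bq⁻²·H⁻¹ = A · s⁻² · (kg·m²·s⁻²) · s² · (kg⁻¹·m⁻²·s²·A²) = A³.
Right side:
  J = N·m (work = force × distance),
      = kg·m²·s⁻².
  H = Wb/A (inductance = flux per current),
      = kg·m²·s⁻²·A⁻².
  So H⁻¹ = kg⁻¹·m⁻²·s²·A².
  C = A·s = s·A (charge = current × time).
  So C⁻¹ = s⁻¹·A⁻¹.
  Bq = 1/s = s⁻¹ (activity is decays per second).
  So Bq⁻³ = s³.
  Combining: A²·J·s⁻¹·H⁻¹·C⁻¹·Bq⁻³ = A² · (kg·m²·s⁻²) · s⁻¹ · (kg⁻¹·m⁻²·s²·A²) · (s⁻¹·A⁻¹) · s³ = s·A³.
Left is A³; right is s·A³ — different.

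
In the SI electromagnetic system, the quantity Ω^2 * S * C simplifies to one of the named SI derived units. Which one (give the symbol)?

Wb

Ω = kg·m²·s⁻³·A⁻².
So Ω² = kg²·m⁴·s⁻⁶·A⁻⁴.
S = kg⁻¹·m⁻²·s³·A².
C = s·A.
Combining: Ω²·S·C = (kg²·m⁴·s⁻⁶·A⁻⁴) · (kg⁻¹·m⁻²·s³·A²) · (s·A) = kg·m²·s⁻²·A⁻¹.
kg·m²·s⁻²·A⁻¹ is the base-SI form of the weber.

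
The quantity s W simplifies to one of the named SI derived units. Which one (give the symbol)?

W = J/s (power = energy per time),
    = kg·m²·s⁻³.
Combining: s·W = s · (kg·m²·s⁻³) = kg·m²·s⁻².
kg·m²·s⁻² is the base-SI form of the joule.

J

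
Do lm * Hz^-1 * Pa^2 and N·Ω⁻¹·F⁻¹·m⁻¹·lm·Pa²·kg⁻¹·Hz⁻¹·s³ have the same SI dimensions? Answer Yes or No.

Left side:
  lm = cd.
  Hz = s⁻¹.
  So Hz⁻¹ = s.
  Pa = kg·m⁻¹·s⁻².
  So Pa² = kg²·m⁻²·s⁻⁴.
  Combining: lm·Hz⁻¹·Pa² = cd · s · (kg²·m⁻²·s⁻⁴) = kg²·m⁻²·s⁻³·cd.
Right side:
  N = kg·m/s² = kg·m·s⁻² (force = mass × acceleration).
  Ω = V/A (resistance = voltage per current),
      = kg·m²·s⁻³·A⁻².
  So Ω⁻¹ = kg⁻¹·m⁻²·s³·A².
  F = C/V (capacitance = charge per voltage),
      = A·s/(kg·m²·s⁻³·A⁻¹) (substituting C and V),
      = kg⁻¹·m⁻²·s⁴·A².
  So F⁻¹ = kg·m²·s⁻⁴·A⁻².
  lm = cd·sr = cd (luminous flux; sr is dimensionless).
  Pa = N/m² (pressure = force per area),
      = kg·m⁻¹·s⁻².
  So Pa² = kg²·m⁻²·s⁻⁴.
  Hz = 1/s = s⁻¹ (frequency is cycles per second).
  So Hz⁻¹ = s.
  Combining: N·Ω⁻¹·F⁻¹·m⁻¹·lm·Pa²·kg⁻¹·Hz⁻¹·s³ = (kg·m·s⁻²) · (kg⁻¹·m⁻²·s³·A²) · (kg·m²·s⁻⁴·A⁻²) · m⁻¹ · cd · (kg²·m⁻²·s⁻⁴) · kg⁻¹ · s · s³ = kg²·m⁻²·s⁻³·cd.
Both reduce to kg²·m⁻²·s⁻³·cd.

Yes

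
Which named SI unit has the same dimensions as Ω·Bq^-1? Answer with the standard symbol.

H

Ω = V/A (resistance = voltage per current),
    = kg·m²·s⁻³·A⁻².
Bq = 1/s = s⁻¹ (activity is decays per second).
So Bq⁻¹ = s.
Combining: Ω·Bq⁻¹ = (kg·m²·s⁻³·A⁻²) · s = kg·m²·s⁻²·A⁻².
kg·m²·s⁻²·A⁻² is the base-SI form of the henry.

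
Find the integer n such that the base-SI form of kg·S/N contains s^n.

5

S = 1/Ω (conductance is reciprocal resistance),
    = kg⁻¹·m⁻²·s³·A².
N = kg·m/s² = kg·m·s⁻² (force = mass × acceleration).
So N⁻¹ = kg⁻¹·m⁻¹·s².
Combining: kg·S·N⁻¹ = kg · (kg⁻¹·m⁻²·s³·A²) · (kg⁻¹·m⁻¹·s²) = kg⁻¹·m⁻³·s⁵·A².
The exponent of s is 5.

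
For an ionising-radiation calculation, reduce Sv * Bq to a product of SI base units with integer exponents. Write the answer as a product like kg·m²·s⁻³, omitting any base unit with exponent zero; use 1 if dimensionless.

Sv = m²·s⁻².
Bq = s⁻¹.
Combining: Sv·Bq = (m²·s⁻²) · s⁻¹ = m²·s⁻³.

m²·s⁻³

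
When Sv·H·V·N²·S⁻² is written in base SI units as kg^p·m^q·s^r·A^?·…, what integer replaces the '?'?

Sv = J/kg (equivalent dose = energy per mass),
    = m²·s⁻².
H = Wb/A (inductance = flux per current),
    = kg·m²·s⁻²·A⁻².
V = W/A (potential = power per current),
    = kg·m²·s⁻³·A⁻¹.
N = kg·m/s² = kg·m·s⁻² (force = mass × acceleration).
So N² = kg²·m²·s⁻⁴.
S = 1/Ω (conductance is reciprocal resistance),
    = kg⁻¹·m⁻²·s³·A².
So S⁻² = kg²·m⁴·s⁻⁶·A⁻⁴.
Combining: Sv·H·V·N²·S⁻² = (m²·s⁻²) · (kg·m²·s⁻²·A⁻²) · (kg·m²·s⁻³·A⁻¹) · (kg²·m²·s⁻⁴) · (kg²·m⁴·s⁻⁶·A⁻⁴) = kg⁶·m¹²·s⁻¹⁷·A⁻⁷.
The exponent of A is -7.

-7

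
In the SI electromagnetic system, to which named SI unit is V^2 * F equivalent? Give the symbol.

V = W/A (potential = power per current),
    = kg·m²·s⁻³·A⁻¹.
So V² = kg²·m⁴·s⁻⁶·A⁻².
F = C/V (capacitance = charge per voltage),
    = A·s/(kg·m²·s⁻³·A⁻¹) (substituting C and V),
    = kg⁻¹·m⁻²·s⁴·A².
Combining: V²·F = (kg²·m⁴·s⁻⁶·A⁻²) · (kg⁻¹·m⁻²·s⁴·A²) = kg·m²·s⁻².
kg·m²·s⁻² is the base-SI form of the joule.

J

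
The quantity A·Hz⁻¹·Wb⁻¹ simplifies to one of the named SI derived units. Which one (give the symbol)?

Hz = 1/s = s⁻¹ (frequency is cycles per second).
So Hz⁻¹ = s.
Wb = V·s (flux: a volt is a weber per second),
    = kg·m²·s⁻²·A⁻¹.
So Wb⁻¹ = kg⁻¹·m⁻²·s²·A.
Combining: A·Hz⁻¹·Wb⁻¹ = A · s · (kg⁻¹·m⁻²·s²·A) = kg⁻¹·m⁻²·s³·A².
kg⁻¹·m⁻²·s³·A² is the base-SI form of the siemens.

S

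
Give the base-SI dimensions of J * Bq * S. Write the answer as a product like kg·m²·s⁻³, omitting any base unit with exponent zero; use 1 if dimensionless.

J = N·m (work = force × distance),
    = kg·m²·s⁻².
Bq = 1/s = s⁻¹ (activity is decays per second).
S = 1/Ω (conductance is reciprocal resistance),
    = kg⁻¹·m⁻²·s³·A².
Combining: J·Bq·S = (kg·m²·s⁻²) · s⁻¹ · (kg⁻¹·m⁻²·s³·A²) = A².

A²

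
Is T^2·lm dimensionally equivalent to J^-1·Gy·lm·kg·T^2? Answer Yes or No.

Yes

Left side:
  T = Wb/m² (flux density = flux per area),
      = kg·s⁻²·A⁻¹.
  So T² = kg²·s⁻⁴·A⁻².
  lm = cd·sr = cd (luminous flux; sr is dimensionless).
  Combining: T²·lm = (kg²·s⁻⁴·A⁻²) · cd = kg²·s⁻⁴·A⁻²·cd.
Right side:
  J = kg·m²·s⁻².
  So J⁻¹ = kg⁻¹·m⁻²·s².
  Gy = m²·s⁻².
  lm = cd.
  T = kg·s⁻²·A⁻¹.
  So T² = kg²·s⁻⁴·A⁻².
  Combining: J⁻¹·Gy·lm·kg·T² = (kg⁻¹·m⁻²·s²) · (m²·s⁻²) · cd · kg · (kg²·s⁻⁴·A⁻²) = kg²·s⁻⁴·A⁻²·cd.
Both reduce to kg²·s⁻⁴·A⁻²·cd.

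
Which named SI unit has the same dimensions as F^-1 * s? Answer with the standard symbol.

F = C/V (capacitance = charge per voltage),
    = A·s/(kg·m²·s⁻³·A⁻¹) (substituting C and V),
    = kg⁻¹·m⁻²·s⁴·A².
So F⁻¹ = kg·m²·s⁻⁴·A⁻².
Combining: F⁻¹·s = (kg·m²·s⁻⁴·A⁻²) · s = kg·m²·s⁻³·A⁻².
kg·m²·s⁻³·A⁻² is the base-SI form of the ohm.

Ω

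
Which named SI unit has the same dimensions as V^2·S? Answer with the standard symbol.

V = W/A (potential = power per current),
    = kg·m²·s⁻³·A⁻¹.
So V² = kg²·m⁴·s⁻⁶·A⁻².
S = 1/Ω (conductance is reciprocal resistance),
    = kg⁻¹·m⁻²·s³·A².
Combining: V²·S = (kg²·m⁴·s⁻⁶·A⁻²) · (kg⁻¹·m⁻²·s³·A²) = kg·m²·s⁻³.
kg·m²·s⁻³ is the base-SI form of the watt.

W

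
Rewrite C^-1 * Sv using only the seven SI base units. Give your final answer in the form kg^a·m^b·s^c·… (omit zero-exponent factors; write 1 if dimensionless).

C = A·s = s·A (charge = current × time).
So C⁻¹ = s⁻¹·A⁻¹.
Sv = J/kg (equivalent dose = energy per mass),
    = m²·s⁻².
Combining: C⁻¹·Sv = (s⁻¹·A⁻¹) · (m²·s⁻²) = m²·s⁻³·A⁻¹.

m²·s⁻³·A⁻¹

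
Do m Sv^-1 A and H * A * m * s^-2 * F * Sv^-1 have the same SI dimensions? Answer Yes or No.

Yes

Left side:
  Sv = m²·s⁻².
  So Sv⁻¹ = m⁻²·s².
  Combining: m·Sv⁻¹·A = m · (m⁻²·s²) · A = m⁻¹·s²·A.
Right side:
  H = Wb/A (inductance = flux per current),
      = kg·m²·s⁻²·A⁻².
  F = C/V (capacitance = charge per voltage),
      = A·s/(kg·m²·s⁻³·A⁻¹) (substituting C and V),
      = kg⁻¹·m⁻²·s⁴·A².
  Sv = J/kg (equivalent dose = energy per mass),
      = m²·s⁻².
  So Sv⁻¹ = m⁻²·s².
  Combining: H·A·m·s⁻²·F·Sv⁻¹ = (kg·m²·s⁻²·A⁻²) · A · m · s⁻² · (kg⁻¹·m⁻²·s⁴·A²) · (m⁻²·s²) = m⁻¹·s²·A.
Both reduce to m⁻¹·s²·A.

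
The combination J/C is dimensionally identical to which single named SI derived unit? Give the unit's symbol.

C = A·s = s·A (charge = current × time).
So C⁻¹ = s⁻¹·A⁻¹.
J = N·m (work = force × distance),
    = kg·m²·s⁻².
Combining: C⁻¹·J = (s⁻¹·A⁻¹) · (kg·m²·s⁻²) = kg·m²·s⁻³·A⁻¹.
kg·m²·s⁻³·A⁻¹ is the base-SI form of the volt.

V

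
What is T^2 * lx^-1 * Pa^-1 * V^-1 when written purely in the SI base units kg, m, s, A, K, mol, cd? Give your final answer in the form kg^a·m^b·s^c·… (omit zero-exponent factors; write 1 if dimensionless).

T = Wb/m² (flux density = flux per area),
    = kg·s⁻²·A⁻¹.
So T² = kg²·s⁻⁴·A⁻².
lx = lm/m² (illuminance = luminous flux per area),
    = m⁻²·cd.
So lx⁻¹ = m²·cd⁻¹.
Pa = N/m² (pressure = force per area),
    = kg·m⁻¹·s⁻².
So Pa⁻¹ = kg⁻¹·m·s².
V = W/A (potential = power per current),
    = kg·m²·s⁻³·A⁻¹.
So V⁻¹ = kg⁻¹·m⁻²·s³·A.
Combining: T²·lx⁻¹·Pa⁻¹·V⁻¹ = (kg²·s⁻⁴·A⁻²) · (m²·cd⁻¹) · (kg⁻¹·m·s²) · (kg⁻¹·m⁻²·s³·A) = m·s·A⁻¹·cd⁻¹.

m·s·A⁻¹·cd⁻¹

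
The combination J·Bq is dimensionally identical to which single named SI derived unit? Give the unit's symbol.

J = N·m (work = force × distance),
    = kg·m²·s⁻².
Bq = 1/s = s⁻¹ (activity is decays per second).
Combining: J·Bq = (kg·m²·s⁻²) · s⁻¹ = kg·m²·s⁻³.
kg·m²·s⁻³ is the base-SI form of the watt.

W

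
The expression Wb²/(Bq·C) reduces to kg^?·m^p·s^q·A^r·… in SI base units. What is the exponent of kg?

Wb = V·s (flux: a volt is a weber per second),
    = kg·m²·s⁻²·A⁻¹.
So Wb² = kg²·m⁴·s⁻⁴·A⁻².
Bq = 1/s = s⁻¹ (activity is decays per second).
So Bq⁻¹ = s.
C = A·s = s·A (charge = current × time).
So C⁻¹ = s⁻¹·A⁻¹.
Combining: Wb²·Bq⁻¹·C⁻¹ = (kg²·m⁴·s⁻⁴·A⁻²) · s · (s⁻¹·A⁻¹) = kg²·m⁴·s⁻⁴·A⁻³.
The exponent of kg is 2.

2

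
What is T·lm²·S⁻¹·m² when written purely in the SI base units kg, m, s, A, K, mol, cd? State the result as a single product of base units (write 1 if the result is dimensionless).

kg²·m⁴·s⁻⁵·A⁻³·cd²

T = Wb/m² (flux density = flux per area),
    = kg·s⁻²·A⁻¹.
lm = cd·sr = cd (luminous flux; sr is dimensionless).
So lm² = cd².
S = 1/Ω (conductance is reciprocal resistance),
    = kg⁻¹·m⁻²·s³·A².
So S⁻¹ = kg·m²·s⁻³·A⁻².
Combining: T·lm²·S⁻¹·m² = (kg·s⁻²·A⁻¹) · cd² · (kg·m²·s⁻³·A⁻²) · m² = kg²·m⁴·s⁻⁵·A⁻³·cd².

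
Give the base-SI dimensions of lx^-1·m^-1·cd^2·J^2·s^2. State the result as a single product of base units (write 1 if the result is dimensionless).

kg²·m⁵·s⁻²·cd

lx = lm/m² (illuminance = luminous flux per area),
    = m⁻²·cd.
So lx⁻¹ = m²·cd⁻¹.
J = N·m (work = force × distance),
    = kg·m²·s⁻².
So J² = kg²·m⁴·s⁻⁴.
Combining: lx⁻¹·m⁻¹·cd²·J²·s² = (m²·cd⁻¹) · m⁻¹ · cd² · (kg²·m⁴·s⁻⁴) · s² = kg²·m⁵·s⁻²·cd.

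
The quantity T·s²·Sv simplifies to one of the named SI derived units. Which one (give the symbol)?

Wb

T = Wb/m² (flux density = flux per area),
    = kg·s⁻²·A⁻¹.
Sv = J/kg (equivalent dose = energy per mass),
    = m²·s⁻².
Combining: T·s²·Sv = (kg·s⁻²·A⁻¹) · s² · (m²·s⁻²) = kg·m²·s⁻²·A⁻¹.
kg·m²·s⁻²·A⁻¹ is the base-SI form of the weber.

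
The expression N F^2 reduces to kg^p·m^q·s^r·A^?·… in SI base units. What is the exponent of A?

N = kg·m/s² = kg·m·s⁻² (force = mass × acceleration).
F = C/V (capacitance = charge per voltage),
    = A·s/(kg·m²·s⁻³·A⁻¹) (substituting C and V),
    = kg⁻¹·m⁻²·s⁴·A².
So F² = kg⁻²·m⁻⁴·s⁸·A⁴.
Combining: N·F² = (kg·m·s⁻²) · (kg⁻²·m⁻⁴·s⁸·A⁴) = kg⁻¹·m⁻³·s⁶·A⁴.
The exponent of A is 4.

4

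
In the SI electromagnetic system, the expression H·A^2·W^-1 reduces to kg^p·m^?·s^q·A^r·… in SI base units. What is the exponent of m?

0

H = Wb/A (inductance = flux per current),
    = kg·m²·s⁻²·A⁻².
W = J/s (power = energy per time),
    = kg·m²·s⁻³.
So W⁻¹ = kg⁻¹·m⁻²·s³.
Combining: H·A²·W⁻¹ = (kg·m²·s⁻²·A⁻²) · A² · (kg⁻¹·m⁻²·s³) = s.
The exponent of m is 0.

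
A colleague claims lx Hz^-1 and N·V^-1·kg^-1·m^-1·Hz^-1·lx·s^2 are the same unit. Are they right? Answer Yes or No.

Left side:
  lx = m⁻²·cd.
  Hz = s⁻¹.
  So Hz⁻¹ = s.
  Combining: lx·Hz⁻¹ = (m⁻²·cd) · s = m⁻²·s·cd.
Right side:
  N = kg·m·s⁻².
  V = kg·m²·s⁻³·A⁻¹.
  So V⁻¹ = kg⁻¹·m⁻²·s³·A.
  Hz = s⁻¹.
  So Hz⁻¹ = s.
  lx = m⁻²·cd.
  Combining: N·V⁻¹·kg⁻¹·m⁻¹·Hz⁻¹·lx·s² = (kg·m·s⁻²) · (kg⁻¹·m⁻²·s³·A) · kg⁻¹ · m⁻¹ · s · (m⁻²·cd) · s² = kg⁻¹·m⁻⁴·s⁴·A·cd.
Left is m⁻²·s·cd; right is kg⁻¹·m⁻⁴·s⁴·A·cd — different.

No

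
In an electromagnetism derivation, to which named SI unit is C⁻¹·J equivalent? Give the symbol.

V

C = s·A.
So C⁻¹ = s⁻¹·A⁻¹.
J = kg·m²·s⁻².
Combining: C⁻¹·J = (s⁻¹·A⁻¹) · (kg·m²·s⁻²) = kg·m²·s⁻³·A⁻¹.
kg·m²·s⁻³·A⁻¹ is the base-SI form of the volt.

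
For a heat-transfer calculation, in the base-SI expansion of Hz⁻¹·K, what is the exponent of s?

Hz = 1/s = s⁻¹ (frequency is cycles per second).
So Hz⁻¹ = s.
Combining: Hz⁻¹·K = s · K = s·K.
The exponent of s is 1.

1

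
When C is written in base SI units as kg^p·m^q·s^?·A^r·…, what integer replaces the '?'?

C = A·s = s·A (charge = current × time).
The exponent of s is 1.

1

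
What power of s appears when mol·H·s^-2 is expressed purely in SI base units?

-4

H = kg·m²·s⁻²·A⁻².
Combining: mol·H·s⁻² = mol · (kg·m²·s⁻²·A⁻²) · s⁻² = kg·m²·s⁻⁴·A⁻²·mol.
The exponent of s is -4.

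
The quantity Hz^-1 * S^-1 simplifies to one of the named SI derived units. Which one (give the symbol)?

H

Hz = 1/s = s⁻¹ (frequency is cycles per second).
So Hz⁻¹ = s.
S = 1/Ω (conductance is reciprocal resistance),
    = kg⁻¹·m⁻²·s³·A².
So S⁻¹ = kg·m²·s⁻³·A⁻².
Combining: Hz⁻¹·S⁻¹ = s · (kg·m²·s⁻³·A⁻²) = kg·m²·s⁻²·A⁻².
kg·m²·s⁻²·A⁻² is the base-SI form of the henry.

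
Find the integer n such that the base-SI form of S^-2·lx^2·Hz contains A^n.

S = 1/Ω (conductance is reciprocal resistance),
    = kg⁻¹·m⁻²·s³·A².
So S⁻² = kg²·m⁴·s⁻⁶·A⁻⁴.
lx = lm/m² (illuminance = luminous flux per area),
    = m⁻²·cd.
So lx² = m⁻⁴·cd².
Hz = 1/s = s⁻¹ (frequency is cycles per second).
Combining: S⁻²·lx²·Hz = (kg²·m⁴·s⁻⁶·A⁻⁴) · (m⁻⁴·cd²) · s⁻¹ = kg²·s⁻⁷·A⁻⁴·cd².
The exponent of A is -4.

-4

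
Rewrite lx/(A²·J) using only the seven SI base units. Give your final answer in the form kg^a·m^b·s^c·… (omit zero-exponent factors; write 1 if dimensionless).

kg⁻¹·m⁻⁴·s²·A⁻²·cd

lx = lm/m² (illuminance = luminous flux per area),
    = m⁻²·cd.
J = N·m (work = force × distance),
    = kg·m²·s⁻².
So J⁻¹ = kg⁻¹·m⁻²·s².
Combining: A⁻²·lx·J⁻¹ = A⁻² · (m⁻²·cd) · (kg⁻¹·m⁻²·s²) = kg⁻¹·m⁻⁴·s²·A⁻²·cd.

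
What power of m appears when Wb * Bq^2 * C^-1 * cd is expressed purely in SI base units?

Wb = V·s (flux: a volt is a weber per second),
    = kg·m²·s⁻²·A⁻¹.
Bq = 1/s = s⁻¹ (activity is decays per second).
So Bq² = s⁻².
C = A·s = s·A (charge = current × time).
So C⁻¹ = s⁻¹·A⁻¹.
Combining: Wb·Bq²·C⁻¹·cd = (kg·m²·s⁻²·A⁻¹) · s⁻² · (s⁻¹·A⁻¹) · cd = kg·m²·s⁻⁵·A⁻²·cd.
The exponent of m is 2.

2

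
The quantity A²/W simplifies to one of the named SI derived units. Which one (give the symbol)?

S

W = kg·m²·s⁻³.
So W⁻¹ = kg⁻¹·m⁻²·s³.
Combining: A²·W⁻¹ = A² · (kg⁻¹·m⁻²·s³) = kg⁻¹·m⁻²·s³·A².
kg⁻¹·m⁻²·s³·A² is the base-SI form of the siemens.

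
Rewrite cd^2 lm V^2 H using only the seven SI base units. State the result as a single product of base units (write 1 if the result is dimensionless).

kg³·m⁶·s⁻⁸·A⁻⁴·cd³

lm = cd.
V = kg·m²·s⁻³·A⁻¹.
So V² = kg²·m⁴·s⁻⁶·A⁻².
H = kg·m²·s⁻²·A⁻².
Combining: cd²·lm·V²·H = cd² · cd · (kg²·m⁴·s⁻⁶·A⁻²) · (kg·m²·s⁻²·A⁻²) = kg³·m⁶·s⁻⁸·A⁻⁴·cd³.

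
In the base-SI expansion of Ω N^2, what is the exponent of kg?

3

Ω = kg·m²·s⁻³·A⁻².
N = kg·m·s⁻².
So N² = kg²·m²·s⁻⁴.
Combining: Ω·N² = (kg·m²·s⁻³·A⁻²) · (kg²·m²·s⁻⁴) = kg³·m⁴·s⁻⁷·A⁻².
The exponent of kg is 3.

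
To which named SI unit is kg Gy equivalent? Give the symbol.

J

Gy = m²·s⁻².
Combining: kg·Gy = kg · (m²·s⁻²) = kg·m²·s⁻².
kg·m²·s⁻² is the base-SI form of the joule.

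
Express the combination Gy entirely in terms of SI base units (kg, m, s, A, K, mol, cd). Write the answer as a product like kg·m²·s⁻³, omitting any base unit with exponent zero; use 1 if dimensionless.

m²·s⁻²

Gy = m²·s⁻².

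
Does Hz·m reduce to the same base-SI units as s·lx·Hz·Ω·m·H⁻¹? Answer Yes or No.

No

Left side:
  Hz = s⁻¹.
  Combining: Hz·m = s⁻¹ · m = m·s⁻¹.
Right side:
  lx = lm/m² (illuminance = luminous flux per area),
      = m⁻²·cd.
  Hz = 1/s = s⁻¹ (frequency is cycles per second).
  Ω = V/A (resistance = voltage per current),
      = kg·m²·s⁻³·A⁻².
  H = Wb/A (inductance = flux per current),
      = kg·m²·s⁻²·A⁻².
  So H⁻¹ = kg⁻¹·m⁻²·s²·A².
  Combining: s·lx·Hz·Ω·m·H⁻¹ = s · (m⁻²·cd) · s⁻¹ · (kg·m²·s⁻³·A⁻²) · m · (kg⁻¹·m⁻²·s²·A²) = m⁻¹·s⁻¹·cd.
Left is m·s⁻¹; right is m⁻¹·s⁻¹·cd — different.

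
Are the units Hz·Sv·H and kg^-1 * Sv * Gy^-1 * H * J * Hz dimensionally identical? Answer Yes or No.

Yes

Left side:
  Hz = 1/s = s⁻¹ (frequency is cycles per second).
  Sv = J/kg (equivalent dose = energy per mass),
      = m²·s⁻².
  H = Wb/A (inductance = flux per current),
      = kg·m²·s⁻²·A⁻².
  Combining: Hz·Sv·H = s⁻¹ · (m²·s⁻²) · (kg·m²·s⁻²·A⁻²) = kg·m⁴·s⁻⁵·A⁻².
Right side:
  Sv = J/kg (equivalent dose = energy per mass),
      = m²·s⁻².
  Gy = J/kg (absorbed dose = energy per mass),
      = m²·s⁻².
  So Gy⁻¹ = m⁻²·s².
  H = Wb/A (inductance = flux per current),
      = kg·m²·s⁻²·A⁻².
  J = N·m (work = force × distance),
      = kg·m²·s⁻².
  Hz = 1/s = s⁻¹ (frequency is cycles per second).
  Combining: kg⁻¹·Sv·Gy⁻¹·H·J·Hz = kg⁻¹ · (m²·s⁻²) · (m⁻²·s²) · (kg·m²·s⁻²·A⁻²) · (kg·m²·s⁻²) · s⁻¹ = kg·m⁴·s⁻⁵·A⁻².
Both reduce to kg·m⁴·s⁻⁵·A⁻².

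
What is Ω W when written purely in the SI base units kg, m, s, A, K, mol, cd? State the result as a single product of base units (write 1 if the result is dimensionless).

kg²·m⁴·s⁻⁶·A⁻²

Ω = V/A (resistance = voltage per current),
    = kg·m²·s⁻³·A⁻².
W = J/s (power = energy per time),
    = kg·m²·s⁻³.
Combining: Ω·W = (kg·m²·s⁻³·A⁻²) · (kg·m²·s⁻³) = kg²·m⁴·s⁻⁶·A⁻².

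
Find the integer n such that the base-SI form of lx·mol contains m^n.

-2

lx = lm/m² (illuminance = luminous flux per area),
    = m⁻²·cd.
Combining: lx·mol = (m⁻²·cd) · mol = m⁻²·mol·cd.
The exponent of m is -2.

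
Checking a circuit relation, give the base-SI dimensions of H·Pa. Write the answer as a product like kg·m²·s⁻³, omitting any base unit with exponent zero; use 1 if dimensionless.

H = kg·m²·s⁻²·A⁻².
Pa = kg·m⁻¹·s⁻².
Combining: H·Pa = (kg·m²·s⁻²·A⁻²) · (kg·m⁻¹·s⁻²) = kg²·m·s⁻⁴·A⁻².

kg²·m·s⁻⁴·A⁻²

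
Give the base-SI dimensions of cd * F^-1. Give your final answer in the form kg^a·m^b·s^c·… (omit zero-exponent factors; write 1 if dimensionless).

kg·m²·s⁻⁴·A⁻²·cd

F = C/V (capacitance = charge per voltage),
    = A·s/(kg·m²·s⁻³·A⁻¹) (substituting C and V),
    = kg⁻¹·m⁻²·s⁴·A².
So F⁻¹ = kg·m²·s⁻⁴·A⁻².
Combining: cd·F⁻¹ = cd · (kg·m²·s⁻⁴·A⁻²) = kg·m²·s⁻⁴·A⁻²·cd.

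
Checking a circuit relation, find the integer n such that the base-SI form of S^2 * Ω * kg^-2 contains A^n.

S = 1/Ω (conductance is reciprocal resistance),
    = kg⁻¹·m⁻²·s³·A².
So S² = kg⁻²·m⁻⁴·s⁶·A⁴.
Ω = V/A (resistance = voltage per current),
    = kg·m²·s⁻³·A⁻².
Combining: S²·Ω·kg⁻² = (kg⁻²·m⁻⁴·s⁶·A⁴) · (kg·m²·s⁻³·A⁻²) · kg⁻² = kg⁻³·m⁻²·s³·A².
The exponent of A is 2.

2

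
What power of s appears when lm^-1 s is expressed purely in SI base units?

lm = cd·sr = cd (luminous flux; sr is dimensionless).
So lm⁻¹ = cd⁻¹.
Combining: lm⁻¹·s = cd⁻¹ · s = s·cd⁻¹.
The exponent of s is 1.

1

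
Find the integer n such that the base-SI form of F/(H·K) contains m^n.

F = C/V (capacitance = charge per voltage),
    = A·s/(kg·m²·s⁻³·A⁻¹) (substituting C and V),
    = kg⁻¹·m⁻²·s⁴·A².
H = Wb/A (inductance = flux per current),
    = kg·m²·s⁻²·A⁻².
So H⁻¹ = kg⁻¹·m⁻²·s²·A².
Combining: F·H⁻¹·K⁻¹ = (kg⁻¹·m⁻²·s⁴·A²) · (kg⁻¹·m⁻²·s²·A²) · K⁻¹ = kg⁻²·m⁻⁴·s⁶·A⁴·K⁻¹.
The exponent of m is -4.

-4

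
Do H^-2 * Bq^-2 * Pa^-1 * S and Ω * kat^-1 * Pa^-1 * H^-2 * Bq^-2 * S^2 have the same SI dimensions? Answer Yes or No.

Left side:
  H = Wb/A (inductance = flux per current),
      = kg·m²·s⁻²·A⁻².
  So H⁻² = kg⁻²·m⁻⁴·s⁴·A⁴.
  Bq = 1/s = s⁻¹ (activity is decays per second).
  So Bq⁻² = s².
  Pa = N/m² (pressure = force per area),
      = kg·m⁻¹·s⁻².
  So Pa⁻¹ = kg⁻¹·m·s².
  S = 1/Ω (conductance is reciprocal resistance),
      = kg⁻¹·m⁻²·s³·A².
  Combining: H⁻²·Bq⁻²·Pa⁻¹·S = (kg⁻²·m⁻⁴·s⁴·A⁴) · s² · (kg⁻¹·m·s²) · (kg⁻¹·m⁻²·s³·A²) = kg⁻⁴·m⁻⁵·s¹¹·A⁶.
Right side:
  Ω = V/A (resistance = voltage per current),
      = kg·m²·s⁻³·A⁻².
  kat = mol/s = s⁻¹·mol (catalytic activity).
  So kat⁻¹ = s·mol⁻¹.
  Pa = N/m² (pressure = force per area),
      = kg·m⁻¹·s⁻².
  So Pa⁻¹ = kg⁻¹·m·s².
  H = Wb/A (inductance = flux per current),
      = kg·m²·s⁻²·A⁻².
  So H⁻² = kg⁻²·m⁻⁴·s⁴·A⁴.
  Bq = 1/s = s⁻¹ (activity is decays per second).
  So Bq⁻² = s².
  S = 1/Ω (conductance is reciprocal resistance),
      = kg⁻¹·m⁻²·s³·A².
  So S² = kg⁻²·m⁻⁴·s⁶·A⁴.
  Combining: Ω·kat⁻¹·Pa⁻¹·H⁻²·Bq⁻²·S² = (kg·m²·s⁻³·A⁻²) · (s·mol⁻¹) · (kg⁻¹·m·s²) · (kg⁻²·m⁻⁴·s⁴·A⁴) · s² · (kg⁻²·m⁻⁴·s⁶·A⁴) = kg⁻⁴·m⁻⁵·s¹²·A⁶·mol⁻¹.
Left is kg⁻⁴·m⁻⁵·s¹¹·A⁶; right is kg⁻⁴·m⁻⁵·s¹²·A⁶·mol⁻¹ — different.

No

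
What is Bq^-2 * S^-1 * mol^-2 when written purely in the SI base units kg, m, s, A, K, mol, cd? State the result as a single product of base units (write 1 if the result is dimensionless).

Bq = s⁻¹.
So Bq⁻² = s².
S = kg⁻¹·m⁻²·s³·A².
So S⁻¹ = kg·m²·s⁻³·A⁻².
Combining: Bq⁻²·S⁻¹·mol⁻² = s² · (kg·m²·s⁻³·A⁻²) · mol⁻² = kg·m²·s⁻¹·A⁻²·mol⁻².

kg·m²·s⁻¹·A⁻²·mol⁻²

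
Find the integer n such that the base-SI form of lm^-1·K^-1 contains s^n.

lm = cd.
So lm⁻¹ = cd⁻¹.
Combining: lm⁻¹·K⁻¹ = cd⁻¹ · K⁻¹ = K⁻¹·cd⁻¹.
The exponent of s is 0.

0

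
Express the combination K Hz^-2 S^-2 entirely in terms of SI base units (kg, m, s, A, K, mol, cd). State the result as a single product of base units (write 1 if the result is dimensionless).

kg²·m⁴·s⁻⁴·A⁻⁴·K

Hz = 1/s = s⁻¹ (frequency is cycles per second).
So Hz⁻² = s².
S = 1/Ω (conductance is reciprocal resistance),
    = kg⁻¹·m⁻²·s³·A².
So S⁻² = kg²·m⁴·s⁻⁶·A⁻⁴.
Combining: K·Hz⁻²·S⁻² = K · s² · (kg²·m⁴·s⁻⁶·A⁻⁴) = kg²·m⁴·s⁻⁴·A⁻⁴·K.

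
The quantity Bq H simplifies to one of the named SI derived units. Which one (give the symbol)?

Bq = s⁻¹.
H = kg·m²·s⁻²·A⁻².
Combining: Bq·H = s⁻¹ · (kg·m²·s⁻²·A⁻²) = kg·m²·s⁻³·A⁻².
kg·m²·s⁻³·A⁻² is the base-SI form of the ohm.

Ω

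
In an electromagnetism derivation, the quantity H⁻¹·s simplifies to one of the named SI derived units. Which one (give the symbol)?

S

H = Wb/A (inductance = flux per current),
    = kg·m²·s⁻²·A⁻².
So H⁻¹ = kg⁻¹·m⁻²·s²·A².
Combining: H⁻¹·s = (kg⁻¹·m⁻²·s²·A²) · s = kg⁻¹·m⁻²·s³·A².
kg⁻¹·m⁻²·s³·A² is the base-SI form of the siemens.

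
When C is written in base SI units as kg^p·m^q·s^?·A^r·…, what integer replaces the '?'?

1

C = s·A.
The exponent of s is 1.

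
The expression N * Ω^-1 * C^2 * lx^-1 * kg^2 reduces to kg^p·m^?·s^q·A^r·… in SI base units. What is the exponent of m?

1

N = kg·m/s² = kg·m·s⁻² (force = mass × acceleration).
Ω = V/A (resistance = voltage per current),
    = kg·m²·s⁻³·A⁻².
So Ω⁻¹ = kg⁻¹·m⁻²·s³·A².
C = A·s = s·A (charge = current × time).
So C² = s²·A².
lx = lm/m² (illuminance = luminous flux per area),
    = m⁻²·cd.
So lx⁻¹ = m²·cd⁻¹.
Combining: N·Ω⁻¹·C²·lx⁻¹·kg² = (kg·m·s⁻²) · (kg⁻¹·m⁻²·s³·A²) · (s²·A²) · (m²·cd⁻¹) · kg² = kg²·m·s³·A⁴·cd⁻¹.
The exponent of m is 1.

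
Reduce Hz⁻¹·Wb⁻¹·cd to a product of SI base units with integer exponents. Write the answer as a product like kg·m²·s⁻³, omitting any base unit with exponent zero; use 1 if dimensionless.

kg⁻¹·m⁻²·s³·A·cd

Hz = s⁻¹.
So Hz⁻¹ = s.
Wb = kg·m²·s⁻²·A⁻¹.
So Wb⁻¹ = kg⁻¹·m⁻²·s²·A.
Combining: Hz⁻¹·Wb⁻¹·cd = s · (kg⁻¹·m⁻²·s²·A) · cd = kg⁻¹·m⁻²·s³·A·cd.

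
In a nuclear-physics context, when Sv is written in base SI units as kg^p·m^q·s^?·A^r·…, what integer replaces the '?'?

-2

Sv = J/kg (equivalent dose = energy per mass),
    = m²·s⁻².
The exponent of s is -2.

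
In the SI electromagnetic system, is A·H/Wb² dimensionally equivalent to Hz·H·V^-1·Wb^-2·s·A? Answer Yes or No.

Left side:
  Wb = V·s (flux: a volt is a weber per second),
      = kg·m²·s⁻²·A⁻¹.
  So Wb⁻² = kg⁻²·m⁻⁴·s⁴·A².
  H = Wb/A (inductance = flux per current),
      = kg·m²·s⁻²·A⁻².
  Combining: A·Wb⁻²·H = A · (kg⁻²·m⁻⁴·s⁴·A²) · (kg·m²·s⁻²·A⁻²) = kg⁻¹·m⁻²·s²·A.
Right side:
  Hz = s⁻¹.
  H = kg·m²·s⁻²·A⁻².
  V = kg·m²·s⁻³·A⁻¹.
  So V⁻¹ = kg⁻¹·m⁻²·s³·A.
  Wb = kg·m²·s⁻²·A⁻¹.
  So Wb⁻² = kg⁻²·m⁻⁴·s⁴·A².
  Combining: Hz·H·V⁻¹·Wb⁻²·s·A = s⁻¹ · (kg·m²·s⁻²·A⁻²) · (kg⁻¹·m⁻²·s³·A) · (kg⁻²·m⁻⁴·s⁴·A²) · s · A = kg⁻²·m⁻⁴·s⁵·A².
Left is kg⁻¹·m⁻²·s²·A; right is kg⁻²·m⁻⁴·s⁵·A² — different.

No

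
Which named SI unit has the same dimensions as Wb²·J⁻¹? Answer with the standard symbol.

Wb = V·s (flux: a volt is a weber per second),
    = kg·m²·s⁻²·A⁻¹.
So Wb² = kg²·m⁴·s⁻⁴·A⁻².
J = N·m (work = force × distance),
    = kg·m²·s⁻².
So J⁻¹ = kg⁻¹·m⁻²·s².
Combining: Wb²·J⁻¹ = (kg²·m⁴·s⁻⁴·A⁻²) · (kg⁻¹·m⁻²·s²) = kg·m²·s⁻²·A⁻².
kg·m²·s⁻²·A⁻² is the base-SI form of the henry.

H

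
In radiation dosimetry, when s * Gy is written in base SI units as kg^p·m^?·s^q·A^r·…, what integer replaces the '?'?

Gy = J/kg (absorbed dose = energy per mass),
    = m²·s⁻².
Combining: s·Gy = s · (m²·s⁻²) = m²·s⁻¹.
The exponent of m is 2.

2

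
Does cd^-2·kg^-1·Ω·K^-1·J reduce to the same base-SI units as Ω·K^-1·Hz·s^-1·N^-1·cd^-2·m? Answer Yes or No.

No

Left side:
  Ω = V/A (resistance = voltage per current),
      = kg·m²·s⁻³·A⁻².
  J = N·m (work = force × distance),
      = kg·m²·s⁻².
  Combining: cd⁻²·kg⁻¹·Ω·K⁻¹·J = cd⁻² · kg⁻¹ · (kg·m²·s⁻³·A⁻²) · K⁻¹ · (kg·m²·s⁻²) = kg·m⁴·s⁻⁵·A⁻²·K⁻¹·cd⁻².
Right side:
  Ω = kg·m²·s⁻³·A⁻².
  Hz = s⁻¹.
  N = kg·m·s⁻².
  So N⁻¹ = kg⁻¹·m⁻¹·s².
  Combining: Ω·K⁻¹·Hz·s⁻¹·N⁻¹·cd⁻²·m = (kg·m²·s⁻³·A⁻²) · K⁻¹ · s⁻¹ · s⁻¹ · (kg⁻¹·m⁻¹·s²) · cd⁻² · m = m²·s⁻³·A⁻²·K⁻¹·cd⁻².
Left is kg·m⁴·s⁻⁵·A⁻²·K⁻¹·cd⁻²; right is m²·s⁻³·A⁻²·K⁻¹·cd⁻² — different.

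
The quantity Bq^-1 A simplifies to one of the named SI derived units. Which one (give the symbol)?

C

Bq = 1/s = s⁻¹ (activity is decays per second).
So Bq⁻¹ = s.
Combining: Bq⁻¹·A = s · A = s·A.
s·A is the base-SI form of the coulomb.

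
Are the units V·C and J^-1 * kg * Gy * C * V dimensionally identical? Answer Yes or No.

Left side:
  V = W/A (potential = power per current),
      = kg·m²·s⁻³·A⁻¹.
  C = A·s = s·A (charge = current × time).
  Combining: V·C = (kg·m²·s⁻³·A⁻¹) · (s·A) = kg·m²·s⁻².
Right side:
  J = kg·m²·s⁻².
  So J⁻¹ = kg⁻¹·m⁻²·s².
  Gy = m²·s⁻².
  C = s·A.
  V = kg·m²·s⁻³·A⁻¹.
  Combining: J⁻¹·kg·Gy·C·V = (kg⁻¹·m⁻²·s²) · kg · (m²·s⁻²) · (s·A) · (kg·m²·s⁻³·A⁻¹) = kg·m²·s⁻².
Both reduce to kg·m²·s⁻².

Yes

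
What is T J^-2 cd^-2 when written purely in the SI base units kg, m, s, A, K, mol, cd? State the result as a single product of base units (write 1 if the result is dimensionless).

T = Wb/m² (flux density = flux per area),
    = kg·s⁻²·A⁻¹.
J = N·m (work = force × distance),
    = kg·m²·s⁻².
So J⁻² = kg⁻²·m⁻⁴·s⁴.
Combining: T·J⁻²·cd⁻² = (kg·s⁻²·A⁻¹) · (kg⁻²·m⁻⁴·s⁴) · cd⁻² = kg⁻¹·m⁻⁴·s²·A⁻¹·cd⁻².

kg⁻¹·m⁻⁴·s²·A⁻¹·cd⁻²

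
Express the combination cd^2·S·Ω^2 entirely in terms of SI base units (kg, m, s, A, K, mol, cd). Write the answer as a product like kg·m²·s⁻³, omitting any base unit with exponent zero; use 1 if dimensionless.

S = kg⁻¹·m⁻²·s³·A².
Ω = kg·m²·s⁻³·A⁻².
So Ω² = kg²·m⁴·s⁻⁶·A⁻⁴.
Combining: cd²·S·Ω² = cd² · (kg⁻¹·m⁻²·s³·A²) · (kg²·m⁴·s⁻⁶·A⁻⁴) = kg·m²·s⁻³·A⁻²·cd².

kg·m²·s⁻³·A⁻²·cd²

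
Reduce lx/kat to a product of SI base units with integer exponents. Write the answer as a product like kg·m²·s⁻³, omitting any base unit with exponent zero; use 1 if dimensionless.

m⁻²·s·mol⁻¹·cd

lx = lm/m² (illuminance = luminous flux per area),
    = m⁻²·cd.
kat = mol/s = s⁻¹·mol (catalytic activity).
So kat⁻¹ = s·mol⁻¹.
Combining: lx·kat⁻¹ = (m⁻²·cd) · (s·mol⁻¹) = m⁻²·s·mol⁻¹·cd.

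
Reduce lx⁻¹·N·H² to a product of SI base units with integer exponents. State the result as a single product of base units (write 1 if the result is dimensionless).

lx = lm/m² (illuminance = luminous flux per area),
    = m⁻²·cd.
So lx⁻¹ = m²·cd⁻¹.
N = kg·m/s² = kg·m·s⁻² (force = mass × acceleration).
H = Wb/A (inductance = flux per current),
    = kg·m²·s⁻²·A⁻².
So H² = kg²·m⁴·s⁻⁴·A⁻⁴.
Combining: lx⁻¹·N·H² = (m²·cd⁻¹) · (kg·m·s⁻²) · (kg²·m⁴·s⁻⁴·A⁻⁴) = kg³·m⁷·s⁻⁶·A⁻⁴·cd⁻¹.

kg³·m⁷·s⁻⁶·A⁻⁴·cd⁻¹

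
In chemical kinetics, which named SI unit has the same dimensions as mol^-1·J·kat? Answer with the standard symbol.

W

J = kg·m²·s⁻².
kat = s⁻¹·mol.
Combining: mol⁻¹·J·kat = mol⁻¹ · (kg·m²·s⁻²) · (s⁻¹·mol) = kg·m²·s⁻³.
kg·m²·s⁻³ is the base-SI form of the watt.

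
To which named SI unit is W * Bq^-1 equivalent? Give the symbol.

W = kg·m²·s⁻³.
Bq = s⁻¹.
So Bq⁻¹ = s.
Combining: W·Bq⁻¹ = (kg·m²·s⁻³) · s = kg·m²·s⁻².
kg·m²·s⁻² is the base-SI form of the joule.

J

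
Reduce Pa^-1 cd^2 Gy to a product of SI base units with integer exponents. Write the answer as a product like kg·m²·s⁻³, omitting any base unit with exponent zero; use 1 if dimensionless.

Pa = N/m² (pressure = force per area),
    = kg·m⁻¹·s⁻².
So Pa⁻¹ = kg⁻¹·m·s².
Gy = J/kg (absorbed dose = energy per mass),
    = m²·s⁻².
Combining: Pa⁻¹·cd²·Gy = (kg⁻¹·m·s²) · cd² · (m²·s⁻²) = kg⁻¹·m³·cd².

kg⁻¹·m³·cd²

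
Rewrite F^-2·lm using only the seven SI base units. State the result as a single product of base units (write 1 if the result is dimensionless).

kg²·m⁴·s⁻⁸·A⁻⁴·cd

F = kg⁻¹·m⁻²·s⁴·A².
So F⁻² = kg²·m⁴·s⁻⁸·A⁻⁴.
lm = cd.
Combining: F⁻²·lm = (kg²·m⁴·s⁻⁸·A⁻⁴) · cd = kg²·m⁴·s⁻⁸·A⁻⁴·cd.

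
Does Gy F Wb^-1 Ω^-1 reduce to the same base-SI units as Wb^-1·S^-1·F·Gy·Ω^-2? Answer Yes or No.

Left side:
  Gy = J/kg (absorbed dose = energy per mass),
      = m²·s⁻².
  F = C/V (capacitance = charge per voltage),
      = A·s/(kg·m²·s⁻³·A⁻¹) (substituting C and V),
      = kg⁻¹·m⁻²·s⁴·A².
  Wb = V·s (flux: a volt is a weber per second),
      = kg·m²·s⁻²·A⁻¹.
  So Wb⁻¹ = kg⁻¹·m⁻²·s²·A.
  Ω = V/A (resistance = voltage per current),
      = kg·m²·s⁻³·A⁻².
  So Ω⁻¹ = kg⁻¹·m⁻²·s³·A².
  Combining: Gy·F·Wb⁻¹·Ω⁻¹ = (m²·s⁻²) · (kg⁻¹·m⁻²·s⁴·A²) · (kg⁻¹·m⁻²·s²·A) · (kg⁻¹·m⁻²·s³·A²) = kg⁻³·m⁻⁴·s⁷·A⁵.
Right side:
  Wb = V·s (flux: a volt is a weber per second),
      = kg·m²·s⁻²·A⁻¹.
  So Wb⁻¹ = kg⁻¹·m⁻²·s²·A.
  S = 1/Ω (conductance is reciprocal resistance),
      = kg⁻¹·m⁻²·s³·A².
  So S⁻¹ = kg·m²·s⁻³·A⁻².
  F = C/V (capacitance = charge per voltage),
      = A·s/(kg·m²·s⁻³·A⁻¹) (substituting C and V),
      = kg⁻¹·m⁻²·s⁴·A².
  Gy = J/kg (absorbed dose = energy per mass),
      = m²·s⁻².
  Ω = V/A (resistance = voltage per current),
      = kg·m²·s⁻³·A⁻².
  So Ω⁻² = kg⁻²·m⁻⁴·s⁶·A⁴.
  Combining: Wb⁻¹·S⁻¹·F·Gy·Ω⁻² = (kg⁻¹·m⁻²·s²·A) · (kg·m²·s⁻³·A⁻²) · (kg⁻¹·m⁻²·s⁴·A²) · (m²·s⁻²) · (kg⁻²·m⁻⁴·s⁶·A⁴) = kg⁻³·m⁻⁴·s⁷·A⁵.
Both reduce to kg⁻³·m⁻⁴·s⁷·A⁵.

Yes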